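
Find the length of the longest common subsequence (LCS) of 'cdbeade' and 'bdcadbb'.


DP table for LCS of 'cdbeade' and 'bdcadbb':
       b  d  c  a  d  b  b
    0  0  0  0  0  0  0  0
  c 0  0  0  1  1  1  1  1
  d 0  0  1  1  1  2  2  2
  b 0  1  1  1  1  2  3  3
  e 0  1  1  1  1  2  3  3
  a 0  1  1  1  2  2  3  3
  d 0  1  2  2  2  3  3  3
  e 0  1  2  2  2  3  3  3
LCS: 'cdb'
LCS length = 3

3


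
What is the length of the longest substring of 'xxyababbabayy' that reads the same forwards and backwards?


Scanning 'xxyababbabayy' for palindromic substrings.
Substring at positions 2-11: 'yababbabay'.
Check: reverse('yababbabay') = 'yababbabay' -> palindrome confirmed.
Neighbouring characters ('x' / 'y') break symmetry, so it cannot extend further.
No longer palindromic substring exists; longest length = 10

10


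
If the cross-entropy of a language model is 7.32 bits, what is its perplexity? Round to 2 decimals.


Perplexity formula: PP = 2^H
H = 7.32
PP = 2^7.32
Decompose: 2^7.32 = 2^7 * 2^0.32
2^7 = 128, 2^0.32 ~ 1.2483305
PP ~ 128 * 1.2483305 = 159.7863040
Rounded to 2 decimals: 159.79

159.79


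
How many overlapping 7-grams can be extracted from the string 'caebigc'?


String 'caebigc' has length L = 7.
Number of overlapping n-grams = L - n + 1
Substituting: 7 - 7 + 1 = 1

1


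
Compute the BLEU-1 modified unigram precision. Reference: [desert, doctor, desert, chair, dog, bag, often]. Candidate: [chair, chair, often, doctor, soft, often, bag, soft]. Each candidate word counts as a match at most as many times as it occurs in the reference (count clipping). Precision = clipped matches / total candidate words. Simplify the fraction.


Reference word counts: {'bag': 1, 'chair': 1, 'desert': 2, 'doctor': 1, 'dog': 1, 'often': 1}
Checking each candidate word (with clipping):
  'chair' -> in reference (ref count 1, used 1/1) -> match (matches: 1)
  'chair' -> ref count 1 already used up (1/1) -> clipped, no match (matches: 1)
  'often' -> in reference (ref count 1, used 1/1) -> match (matches: 2)
  'doctor' -> in reference (ref count 1, used 1/1) -> match (matches: 3)
  'soft' -> not in reference -> no match (matches: 3)
  'often' -> ref count 1 already used up (1/1) -> clipped, no match (matches: 3)
  'bag' -> in reference (ref count 1, used 1/1) -> match (matches: 4)
  'soft' -> not in reference -> no match (matches: 4)
Clipped matches: 4, Candidate length: 8
Precision = 4/8 = 1/2

1/2


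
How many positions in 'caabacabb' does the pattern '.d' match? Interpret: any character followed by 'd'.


Pattern: .d means any character followed by 'd'.
Scanning 'caabacabb' position-by-position:
  Pos 0: window 'ca' -> no
  Pos 1: window 'aa' -> no
  Pos 2: window 'ab' -> no
  Pos 3: window 'ba' -> no
  Pos 4: window 'ac' -> no
  Pos 5: window 'ca' -> no
  Pos 6: window 'ab' -> no
  Pos 7: window 'bb' -> no
  Pos 8: window 'b' -> no
Total matches: 0

0


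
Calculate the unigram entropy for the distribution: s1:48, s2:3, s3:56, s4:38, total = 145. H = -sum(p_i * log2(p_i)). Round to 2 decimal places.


Computing entropy H = -sum(p_i * log2(p_i)):
  s1: p = 48/145 = 0.3310, -p*log2(p) = 0.5280
  s2: p = 3/145 = 0.0207, -p*log2(p) = 0.1158
  s3: p = 56/145 = 0.3862, -p*log2(p) = 0.5301
  s4: p = 38/145 = 0.2621, -p*log2(p) = 0.5063
H = sum of terms = 1.6802
Rounded to 2 decimals: 1.68

1.68


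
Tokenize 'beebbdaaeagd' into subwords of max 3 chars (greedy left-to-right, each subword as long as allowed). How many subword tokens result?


'beebbdaaeagd' has 12 characters.
Chunking with max size 3:
  Chunk 1: 'bee' (positions 0-2)
  Chunk 2: 'bbd' (positions 3-5)
  Chunk 3: 'aae' (positions 6-8)
  Chunk 4: 'agd' (positions 9-11)
Total chunks: ceil(12 / 3) = 4

4


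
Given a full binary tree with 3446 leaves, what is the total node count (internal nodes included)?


Leaf nodes (terminals): 3446
Internal nodes = n - 1 = 3446 - 1 = 3445
Total = leaves + internal = 3446 + 3445 = 6891

6891


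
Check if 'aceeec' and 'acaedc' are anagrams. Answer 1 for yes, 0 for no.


Sort characters of 'aceeec': 'acceee'
Sort characters of 'acaedc': 'aaccde'
Sorted forms differ -> they are NOT anagrams
Result: 0

0


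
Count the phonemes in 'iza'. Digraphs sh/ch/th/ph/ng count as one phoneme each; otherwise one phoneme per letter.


Parsing 'iza' greedily, digraphs first:
  'i' -> vowel phoneme (phonemes so far: 1)
  'z' -> consonant phoneme (phonemes so far: 2)
  'a' -> vowel phoneme (phonemes so far: 3)
Total phonemes: 3

3


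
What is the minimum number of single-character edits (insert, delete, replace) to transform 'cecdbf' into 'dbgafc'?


Building DP table for s1='cecdbf' (len 6) and s2='dbgafc' (len 6):
       d  b  g  a  f  c
    0  1  2  3  4  5  6
  c 1  1  2  3  4  5  5
  e 2  2  2  3  4  5  6
  c 3  3  3  3  4  5  5
  d 4  3  4  4  4  5  6
  b 5  4  3  4  5  5  6
  f 6  5  4  4  5  5  6
Edit distance = dp[6][6] = 6

6


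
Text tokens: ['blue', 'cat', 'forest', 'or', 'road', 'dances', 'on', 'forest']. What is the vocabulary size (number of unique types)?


Listing all tokens and tracking unique types:
  Token 1: 'blue' -> NEW (unique so far: 1)
  Token 2: 'cat' -> NEW (unique so far: 2)
  Token 3: 'forest' -> NEW (unique so far: 3)
  Token 4: 'or' -> NEW (unique so far: 4)
  Token 5: 'road' -> NEW (unique so far: 5)
  Token 6: 'dances' -> NEW (unique so far: 6)
  Token 7: 'on' -> NEW (unique so far: 7)
  Token 8: 'forest' -> duplicate (unique so far: 7)
Unique types: ('blue', 'cat', 'dances', 'forest', 'on', 'or', 'road')
Vocabulary size: 7

7


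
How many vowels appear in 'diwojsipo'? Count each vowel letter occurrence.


Scanning each character of 'diwojsipo':
  Position 1: 'd' -> consonant (running count: 0)
  Position 2: 'i' -> vowel (running count: 1)
  Position 3: 'w' -> consonant (running count: 1)
  Position 4: 'o' -> vowel (running count: 2)
  Position 5: 'j' -> consonant (running count: 2)
  Position 6: 's' -> consonant (running count: 2)
  Position 7: 'i' -> vowel (running count: 3)
  Position 8: 'p' -> consonant (running count: 3)
  Position 9: 'o' -> vowel (running count: 4)
Total vowels: 4

4


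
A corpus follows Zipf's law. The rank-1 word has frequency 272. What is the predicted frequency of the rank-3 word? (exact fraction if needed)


Zipf's law: freq(rank) = f1 / rank
f1 = 272, rank = 3
freq = 272 / 3
GCD(272, 3) = 1
Simplified: 272/3

272/3


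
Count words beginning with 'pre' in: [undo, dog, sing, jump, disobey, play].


Checking each word for prefix 'pre':
  'undo' -> no (count: 0)
  'dog' -> no (count: 0)
  'sing' -> no (count: 0)
  'jump' -> no (count: 0)
  'disobey' -> no (count: 0)
  'play' -> no (count: 0)
Total with prefix 'pre': 0

0


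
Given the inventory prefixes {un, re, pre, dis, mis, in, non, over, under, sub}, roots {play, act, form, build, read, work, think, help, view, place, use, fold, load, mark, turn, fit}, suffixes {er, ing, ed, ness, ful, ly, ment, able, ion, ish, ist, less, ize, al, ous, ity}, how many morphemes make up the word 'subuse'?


Segmenting 'subuse' against the inventory:
  'sub' -> prefix (morpheme 1)
  'use' -> root (morpheme 2)
Total morphemes: 2

2


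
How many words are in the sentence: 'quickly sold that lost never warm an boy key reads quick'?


Counting words by splitting on spaces:
  Word 1: 'quickly'
  Word 2: 'sold'
  Word 3: 'that'
  Word 4: 'lost'
  Word 5: 'never'
  Word 6: 'warm'
  Word 7: 'an'
  Word 8: 'boy'
  Word 9: 'key'
  Word 10: 'reads'
  Word 11: 'quick'
Total words: 11

11


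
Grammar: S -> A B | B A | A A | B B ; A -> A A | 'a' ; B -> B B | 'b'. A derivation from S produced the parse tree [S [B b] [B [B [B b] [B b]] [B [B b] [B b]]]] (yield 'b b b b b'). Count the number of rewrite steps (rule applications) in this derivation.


Every bracketed nonterminal node [X ...] in the tree is produced by exactly one rule application.
Reading the tree off as a leftmost derivation:
  Step 1: S  =>  B B   (applied S -> B B)
  Step 2: B B  =>  b B   (applied B -> b)
  Step 3: b B  =>  b B B   (applied B -> B B)
  Step 4: b B B  =>  b B B B   (applied B -> B B)
  Step 5: b B B B  =>  b b B B   (applied B -> b)
  Step 6: b b B B  =>  b b b B   (applied B -> b)
  Step 7: b b b B  =>  b b b B B   (applied B -> B B)
  Step 8: b b b B B  =>  b b b b B   (applied B -> b)
  Step 9: b b b b B  =>  b b b b b   (applied B -> b)
Final yield: b b b b b
Total rewrite steps: 9

9


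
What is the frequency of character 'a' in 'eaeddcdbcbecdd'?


Scanning 'eaeddcdbcbecdd' for 'a':
  Position 1: 'a' -> MATCH (count: 1)
Total occurrences of 'a': 1

1


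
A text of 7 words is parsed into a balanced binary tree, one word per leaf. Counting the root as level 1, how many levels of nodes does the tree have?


In a balanced binary tree with n leaves the deepest leaf is ceil(log2(n)) edges below the root,
so counting node levels inclusive of root and leaves gives ceil(log2(n)) + 1 levels.
log2(7) = 2.8074
ceil(2.8074) = 3
levels = 3 + 1 = 4

4


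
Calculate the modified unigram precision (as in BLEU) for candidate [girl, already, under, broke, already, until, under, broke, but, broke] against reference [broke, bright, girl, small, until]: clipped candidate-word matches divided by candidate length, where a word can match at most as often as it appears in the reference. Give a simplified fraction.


Reference word counts: {'bright': 1, 'broke': 1, 'girl': 1, 'small': 1, 'until': 1}
Checking each candidate word (with clipping):
  'girl' -> in reference (ref count 1, used 1/1) -> match (matches: 1)
  'already' -> not in reference -> no match (matches: 1)
  'under' -> not in reference -> no match (matches: 1)
  'broke' -> in reference (ref count 1, used 1/1) -> match (matches: 2)
  'already' -> not in reference -> no match (matches: 2)
  'until' -> in reference (ref count 1, used 1/1) -> match (matches: 3)
  'under' -> not in reference -> no match (matches: 3)
  'broke' -> ref count 1 already used up (1/1) -> clipped, no match (matches: 3)
  'but' -> not in reference -> no match (matches: 3)
  'broke' -> ref count 1 already used up (1/1) -> clipped, no match (matches: 3)
Clipped matches: 3, Candidate length: 10
Precision = 3/10

3/10


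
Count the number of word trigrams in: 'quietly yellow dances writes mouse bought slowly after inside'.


Word trigrams from [9] words:
  Trigram 1: (quietly yellow dances)
  Trigram 2: (yellow dances writes)
  Trigram 3: (dances writes mouse)
  Trigram 4: (writes mouse bought)
  Trigram 5: (mouse bought slowly)
  Trigram 6: (bought slowly after)
  Trigram 7: (slowly after inside)
Total word trigrams: 9 - 2 = 7

7


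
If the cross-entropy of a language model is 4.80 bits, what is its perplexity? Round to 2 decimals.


Perplexity formula: PP = 2^H
H = 4.80
PP = 2^4.80
Decompose: 2^4.80 = 2^4 * 2^0.80
2^4 = 16, 2^0.80 ~ 1.7411011
PP ~ 16 * 1.7411011 = 27.8576176
Rounded to 2 decimals: 27.86

27.86


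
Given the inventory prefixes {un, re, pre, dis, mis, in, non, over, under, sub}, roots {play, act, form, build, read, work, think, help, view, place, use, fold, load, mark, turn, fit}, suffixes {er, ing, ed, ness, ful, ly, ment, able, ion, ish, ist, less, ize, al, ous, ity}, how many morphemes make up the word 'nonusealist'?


Segmenting 'nonusealist' against the inventory:
  'non' -> prefix (morpheme 1)
  'use' -> root (morpheme 2)
  'al' -> suffix (morpheme 3)
  'ist' -> suffix (morpheme 4)
Total morphemes: 4

4


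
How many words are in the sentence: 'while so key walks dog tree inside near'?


Counting words by splitting on spaces:
  Word 1: 'while'
  Word 2: 'so'
  Word 3: 'key'
  Word 4: 'walks'
  Word 5: 'dog'
  Word 6: 'tree'
  Word 7: 'inside'
  Word 8: 'near'
Total words: 8

8


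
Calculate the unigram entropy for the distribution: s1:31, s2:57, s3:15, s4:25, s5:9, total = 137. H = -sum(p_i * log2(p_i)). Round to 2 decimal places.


Computing entropy H = -sum(p_i * log2(p_i)):
  s1: p = 31/137 = 0.2263, -p*log2(p) = 0.4851
  s2: p = 57/137 = 0.4161, -p*log2(p) = 0.5264
  s3: p = 15/137 = 0.1095, -p*log2(p) = 0.3494
  s4: p = 25/137 = 0.1825, -p*log2(p) = 0.4478
  s5: p = 9/137 = 0.0657, -p*log2(p) = 0.2581
H = sum of terms = 2.0668
Rounded to 2 decimals: 2.07

2.07


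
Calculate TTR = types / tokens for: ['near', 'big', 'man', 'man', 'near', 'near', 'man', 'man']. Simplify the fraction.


Tokens: 8
Unique types: ('big', 'man', 'near') = 3
TTR = 3/8
Already in lowest terms.

3/8


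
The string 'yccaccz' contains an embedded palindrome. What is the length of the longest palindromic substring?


Scanning 'yccaccz' for palindromic substrings.
Substring at positions 1-5: 'ccacc'.
Check: reverse('ccacc') = 'ccacc' -> palindrome confirmed.
Neighbouring characters ('y' / 'z') break symmetry, so it cannot extend further.
No longer palindromic substring exists; longest length = 5

5


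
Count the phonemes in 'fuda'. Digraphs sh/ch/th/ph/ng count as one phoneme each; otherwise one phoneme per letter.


Parsing 'fuda' greedily, digraphs first:
  'f' -> consonant phoneme (phonemes so far: 1)
  'u' -> vowel phoneme (phonemes so far: 2)
  'd' -> consonant phoneme (phonemes so far: 3)
  'a' -> vowel phoneme (phonemes so far: 4)
Total phonemes: 4

4


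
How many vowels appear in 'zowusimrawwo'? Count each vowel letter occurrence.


Scanning each character of 'zowusimrawwo':
  Position 1: 'z' -> consonant (running count: 0)
  Position 2: 'o' -> vowel (running count: 1)
  Position 3: 'w' -> consonant (running count: 1)
  Position 4: 'u' -> vowel (running count: 2)
  Position 5: 's' -> consonant (running count: 2)
  Position 6: 'i' -> vowel (running count: 3)
  Position 7: 'm' -> consonant (running count: 3)
  Position 8: 'r' -> consonant (running count: 3)
  Position 9: 'a' -> vowel (running count: 4)
  Position 10: 'w' -> consonant (running count: 4)
  Position 11: 'w' -> consonant (running count: 4)
  Position 12: 'o' -> vowel (running count: 5)
Total vowels: 5

5


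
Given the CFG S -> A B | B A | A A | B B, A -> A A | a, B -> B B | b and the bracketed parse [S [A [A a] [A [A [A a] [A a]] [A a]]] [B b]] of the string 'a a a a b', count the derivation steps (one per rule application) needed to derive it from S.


Every bracketed nonterminal node [X ...] in the tree is produced by exactly one rule application.
Reading the tree off as a leftmost derivation:
  Step 1: S  =>  A B   (applied S -> A B)
  Step 2: A B  =>  A A B   (applied A -> A A)
  Step 3: A A B  =>  a A B   (applied A -> a)
  Step 4: a A B  =>  a A A B   (applied A -> A A)
  Step 5: a A A B  =>  a A A A B   (applied A -> A A)
  Step 6: a A A A B  =>  a a A A B   (applied A -> a)
  Step 7: a a A A B  =>  a a a A B   (applied A -> a)
  Step 8: a a a A B  =>  a a a a B   (applied A -> a)
  Step 9: a a a a B  =>  a a a a b   (applied B -> b)
Final yield: a a a a b
Total rewrite steps: 9

9


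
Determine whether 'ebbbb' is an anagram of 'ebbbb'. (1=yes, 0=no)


Sort characters of 'ebbbb': 'bbbbe'
Sort characters of 'ebbbb': 'bbbbe'
Sorted forms match -> they ARE anagrams
Result: 1

1


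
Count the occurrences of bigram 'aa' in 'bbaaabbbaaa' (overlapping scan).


Scanning 'bbaaabbbaaa' for bigram 'aa':
  Position 0: 'bb' -> no
  Position 1: 'ba' -> no
  Position 2: 'aa' -> MATCH
  Position 3: 'aa' -> MATCH
  Position 4: 'ab' -> no
  Position 5: 'bb' -> no
  Position 6: 'bb' -> no
  Position 7: 'ba' -> no
  Position 8: 'aa' -> MATCH
  Position 9: 'aa' -> MATCH
Total matches: 4

4


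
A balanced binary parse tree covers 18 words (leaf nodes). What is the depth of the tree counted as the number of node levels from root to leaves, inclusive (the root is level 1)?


In a balanced binary tree with n leaves the deepest leaf is ceil(log2(n)) edges below the root,
so counting node levels inclusive of root and leaves gives ceil(log2(n)) + 1 levels.
log2(18) = 4.1699
ceil(4.1699) = 5
levels = 5 + 1 = 6

6


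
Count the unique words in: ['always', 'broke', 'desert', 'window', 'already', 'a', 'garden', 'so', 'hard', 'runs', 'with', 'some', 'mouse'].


Listing all tokens and tracking unique types:
  Token 1: 'always' -> NEW (unique so far: 1)
  Token 2: 'broke' -> NEW (unique so far: 2)
  Token 3: 'desert' -> NEW (unique so far: 3)
  Token 4: 'window' -> NEW (unique so far: 4)
  Token 5: 'already' -> NEW (unique so far: 5)
  Token 6: 'a' -> NEW (unique so far: 6)
  Token 7: 'garden' -> NEW (unique so far: 7)
  Token 8: 'so' -> NEW (unique so far: 8)
  Token 9: 'hard' -> NEW (unique so far: 9)
  Token 10: 'runs' -> NEW (unique so far: 10)
  Token 11: 'with' -> NEW (unique so far: 11)
  Token 12: 'some' -> NEW (unique so far: 12)
  Token 13: 'mouse' -> NEW (unique so far: 13)
Unique types: ('a', 'already', 'always', 'broke', 'desert', 'garden', 'hard', 'mouse', 'runs', 'so', 'some', 'window', 'with')
Vocabulary size: 13

13


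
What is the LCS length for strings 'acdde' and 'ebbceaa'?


DP table for LCS of 'acdde' and 'ebbceaa':
       e  b  b  c  e  a  a
    0  0  0  0  0  0  0  0
  a 0  0  0  0  0  0  1  1
  c 0  0  0  0  1  1  1  1
  d 0  0  0  0  1  1  1  1
  d 0  0  0  0  1  1  1  1
  e 0  1  1  1  1  2  2  2
LCS: 'ce'
LCS length = 2

2


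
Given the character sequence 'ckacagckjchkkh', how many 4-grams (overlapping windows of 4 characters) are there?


String 'ckacagckjchkkh' has length L = 14.
Number of overlapping n-grams = L - n + 1
Substituting: 14 - 4 + 1 = 11

11


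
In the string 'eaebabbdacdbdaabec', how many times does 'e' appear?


Scanning 'eaebabbdacdbdaabec' for 'e':
  Position 0: 'e' -> MATCH (count: 1)
  Position 2: 'e' -> MATCH (count: 2)
  Position 16: 'e' -> MATCH (count: 3)
Total occurrences of 'e': 3

3


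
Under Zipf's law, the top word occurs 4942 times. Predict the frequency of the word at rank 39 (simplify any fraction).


Zipf's law: freq(rank) = f1 / rank
f1 = 4942, rank = 39
freq = 4942 / 39
GCD(4942, 39) = 1
Simplified: 4942/39

4942/39


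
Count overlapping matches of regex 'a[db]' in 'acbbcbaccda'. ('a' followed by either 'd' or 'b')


Pattern: a[db] means 'a' followed by either 'd' or 'b'.
Scanning 'acbbcbaccda' position-by-position:
  Pos 0: window 'ac' -> no
  Pos 1: window 'cb' -> no
  Pos 2: window 'bb' -> no
  Pos 3: window 'bc' -> no
  Pos 4: window 'cb' -> no
  Pos 5: window 'ba' -> no
  Pos 6: window 'ac' -> no
  Pos 7: window 'cc' -> no
  Pos 8: window 'cd' -> no
  Pos 9: window 'da' -> no
  Pos 10: window 'a' -> no
Total matches: 0

0


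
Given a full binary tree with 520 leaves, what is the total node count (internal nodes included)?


Leaf nodes (terminals): 520
Internal nodes = n - 1 = 520 - 1 = 519
Total = leaves + internal = 520 + 519 = 1039

1039


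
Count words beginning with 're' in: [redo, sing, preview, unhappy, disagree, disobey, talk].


Checking each word for prefix 're':
  'redo' -> YES, starts with 're' (count: 1)
  'sing' -> no (count: 1)
  'preview' -> no (count: 1)
  'unhappy' -> no (count: 1)
  'disagree' -> no (count: 1)
  'disobey' -> no (count: 1)
  'talk' -> no (count: 1)
Total with prefix 're': 1

1


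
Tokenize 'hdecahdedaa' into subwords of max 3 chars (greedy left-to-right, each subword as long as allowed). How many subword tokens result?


'hdecahdedaa' has 11 characters.
Chunking with max size 3:
  Chunk 1: 'hde' (positions 0-2)
  Chunk 2: 'cah' (positions 3-5)
  Chunk 3: 'ded' (positions 6-8)
  Chunk 4: 'aa' (positions 9-10)
Total chunks: ceil(11 / 3) = 4

4


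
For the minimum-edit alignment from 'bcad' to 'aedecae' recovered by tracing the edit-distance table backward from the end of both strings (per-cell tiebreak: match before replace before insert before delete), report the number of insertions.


Edit distance = 5. Backtracking from cell (4, 7) with preference match > replace > insert > delete,
then listing the resulting alignment 'bcad' -> 'aedecae' left to right:
  Step 1: insert 'a' [insertion #1]
  Step 2: insert 'e' [insertion #2]
  Step 3: insert 'd' [insertion #3]
  Step 4: replace b->e
  Step 5: keep 'c'
  Step 6: keep 'a'
  Step 7: replace d->e
Total insertions: 3

3


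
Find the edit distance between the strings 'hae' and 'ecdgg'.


Building DP table for s1='hae' (len 3) and s2='ecdgg' (len 5):
       e  c  d  g  g
    0  1  2  3  4  5
  h 1  1  2  3  4  5
  a 2  2  2  3  4  5
  e 3  2  3  3  4  5
Edit distance = dp[3][5] = 5

5


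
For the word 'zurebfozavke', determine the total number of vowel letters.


Scanning each character of 'zurebfozavke':
  Position 1: 'z' -> consonant (running count: 0)
  Position 2: 'u' -> vowel (running count: 1)
  Position 3: 'r' -> consonant (running count: 1)
  Position 4: 'e' -> vowel (running count: 2)
  Position 5: 'b' -> consonant (running count: 2)
  Position 6: 'f' -> consonant (running count: 2)
  Position 7: 'o' -> vowel (running count: 3)
  Position 8: 'z' -> consonant (running count: 3)
  Position 9: 'a' -> vowel (running count: 4)
  Position 10: 'v' -> consonant (running count: 4)
  Position 11: 'k' -> consonant (running count: 4)
  Position 12: 'e' -> vowel (running count: 5)
Total vowels: 5

5


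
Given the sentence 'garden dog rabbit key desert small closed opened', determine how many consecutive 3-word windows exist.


Word trigrams from [8] words:
  Trigram 1: (garden dog rabbit)
  Trigram 2: (dog rabbit key)
  Trigram 3: (rabbit key desert)
  Trigram 4: (key desert small)
  Trigram 5: (desert small closed)
  Trigram 6: (small closed opened)
Total word trigrams: 8 - 2 = 6

6


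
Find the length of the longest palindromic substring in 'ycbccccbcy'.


Scanning 'ycbccccbcy' for palindromic substrings.
Substring at positions 0-9: 'ycbccccbcy'.
Check: reverse('ycbccccbcy') = 'ycbccccbcy' -> palindrome confirmed.
No longer palindromic substring exists; longest length = 10

10


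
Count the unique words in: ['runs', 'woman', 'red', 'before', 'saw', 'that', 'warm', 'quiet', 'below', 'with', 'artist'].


Listing all tokens and tracking unique types:
  Token 1: 'runs' -> NEW (unique so far: 1)
  Token 2: 'woman' -> NEW (unique so far: 2)
  Token 3: 'red' -> NEW (unique so far: 3)
  Token 4: 'before' -> NEW (unique so far: 4)
  Token 5: 'saw' -> NEW (unique so far: 5)
  Token 6: 'that' -> NEW (unique so far: 6)
  Token 7: 'warm' -> NEW (unique so far: 7)
  Token 8: 'quiet' -> NEW (unique so far: 8)
  Token 9: 'below' -> NEW (unique so far: 9)
  Token 10: 'with' -> NEW (unique so far: 10)
  Token 11: 'artist' -> NEW (unique so far: 11)
Unique types: ('artist', 'before', 'below', 'quiet', 'red', 'runs', 'saw', 'that', 'warm', 'with', 'woman')
Vocabulary size: 11

11


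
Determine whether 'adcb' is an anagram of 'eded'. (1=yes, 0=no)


Sort characters of 'adcb': 'abcd'
Sort characters of 'eded': 'ddee'
Sorted forms differ -> they are NOT anagrams
Result: 0

0


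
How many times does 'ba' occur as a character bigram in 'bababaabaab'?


Scanning 'bababaabaab' for bigram 'ba':
  Position 0: 'ba' -> MATCH
  Position 1: 'ab' -> no
  Position 2: 'ba' -> MATCH
  Position 3: 'ab' -> no
  Position 4: 'ba' -> MATCH
  Position 5: 'aa' -> no
  Position 6: 'ab' -> no
  Position 7: 'ba' -> MATCH
  Position 8: 'aa' -> no
  Position 9: 'ab' -> no
Total matches: 4

4


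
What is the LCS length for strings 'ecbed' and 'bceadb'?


DP table for LCS of 'ecbed' and 'bceadb':
       b  c  e  a  d  b
    0  0  0  0  0  0  0
  e 0  0  0  1  1  1  1
  c 0  0  1  1  1  1  1
  b 0  1  1  1  1  1  2
  e 0  1  1  2  2  2  2
  d 0  1  1  2  2  3  3
LCS: 'ced'
LCS length = 3

3


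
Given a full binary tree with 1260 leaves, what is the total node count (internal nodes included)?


Leaf nodes (terminals): 1260
Internal nodes = n - 1 = 1260 - 1 = 1259
Total = leaves + internal = 1260 + 1259 = 2519

2519


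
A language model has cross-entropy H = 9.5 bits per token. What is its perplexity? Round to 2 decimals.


Perplexity formula: PP = 2^H
H = 9.5
PP = 2^9.5
Decompose: 2^9.5 = 2^9 * 2^0.5 = 2^9 * sqrt(2)
2^9 = 512, sqrt(2) ~ 1.4142136
PP ~ 512 * 1.4142136 = 724.0773632
Rounded to 2 decimals: 724.08

724.08


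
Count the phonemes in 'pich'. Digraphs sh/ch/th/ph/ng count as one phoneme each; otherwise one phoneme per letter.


Parsing 'pich' greedily, digraphs first:
  'p' -> consonant phoneme (phonemes so far: 1)
  'i' -> vowel phoneme (phonemes so far: 2)
  'ch' -> digraph (1 consonant phoneme) (phonemes so far: 3)
Total phonemes: 3

3


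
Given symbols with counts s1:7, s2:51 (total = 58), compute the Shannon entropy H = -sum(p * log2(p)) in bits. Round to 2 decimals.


Computing entropy H = -sum(p_i * log2(p_i)):
  s1: p = 7/58 = 0.1207, -p*log2(p) = 0.3682
  s2: p = 51/58 = 0.8793, -p*log2(p) = 0.1632
H = sum of terms = 0.5314
Rounded to 2 decimals: 0.53

0.53


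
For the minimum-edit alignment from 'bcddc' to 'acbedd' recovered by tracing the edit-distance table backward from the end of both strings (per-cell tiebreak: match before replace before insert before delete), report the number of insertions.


Edit distance = 4. Backtracking from cell (5, 6) with preference match > replace > insert > delete,
then listing the resulting alignment 'bcddc' -> 'acbedd' left to right:
  Step 1: replace b->a
  Step 2: keep 'c'
  Step 3: insert 'b' [insertion #1]
  Step 4: replace d->e
  Step 5: keep 'd'
  Step 6: replace c->d
Total insertions: 1

1


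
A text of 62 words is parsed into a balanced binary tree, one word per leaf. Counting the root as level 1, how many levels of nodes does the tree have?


In a balanced binary tree with n leaves the deepest leaf is ceil(log2(n)) edges below the root,
so counting node levels inclusive of root and leaves gives ceil(log2(n)) + 1 levels.
log2(62) = 5.9542
ceil(5.9542) = 6
levels = 6 + 1 = 7

7


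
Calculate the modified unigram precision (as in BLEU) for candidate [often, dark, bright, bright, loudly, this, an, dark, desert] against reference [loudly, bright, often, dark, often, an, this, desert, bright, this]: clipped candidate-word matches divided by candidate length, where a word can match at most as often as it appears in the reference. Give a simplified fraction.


Reference word counts: {'an': 1, 'bright': 2, 'dark': 1, 'desert': 1, 'loudly': 1, 'often': 2, 'this': 2}
Checking each candidate word (with clipping):
  'often' -> in reference (ref count 2, used 1/2) -> match (matches: 1)
  'dark' -> in reference (ref count 1, used 1/1) -> match (matches: 2)
  'bright' -> in reference (ref count 2, used 1/2) -> match (matches: 3)
  'bright' -> in reference (ref count 2, used 2/2) -> match (matches: 4)
  'loudly' -> in reference (ref count 1, used 1/1) -> match (matches: 5)
  'this' -> in reference (ref count 2, used 1/2) -> match (matches: 6)
  'an' -> in reference (ref count 1, used 1/1) -> match (matches: 7)
  'dark' -> ref count 1 already used up (1/1) -> clipped, no match (matches: 7)
  'desert' -> in reference (ref count 1, used 1/1) -> match (matches: 8)
Clipped matches: 8, Candidate length: 9
Precision = 8/9

8/9


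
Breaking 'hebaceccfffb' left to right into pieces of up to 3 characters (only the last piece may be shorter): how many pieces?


'hebaceccfffb' has 12 characters.
Chunking with max size 3:
  Chunk 1: 'heb' (positions 0-2)
  Chunk 2: 'ace' (positions 3-5)
  Chunk 3: 'ccf' (positions 6-8)
  Chunk 4: 'ffb' (positions 9-11)
Total chunks: ceil(12 / 3) = 4

4


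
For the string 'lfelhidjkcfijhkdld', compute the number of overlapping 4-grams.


String 'lfelhidjkcfijhkdld' has length L = 18.
Number of overlapping n-grams = L - n + 1
Substituting: 18 - 4 + 1 = 15

15


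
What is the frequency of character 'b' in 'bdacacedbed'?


Scanning 'bdacacedbed' for 'b':
  Position 0: 'b' -> MATCH (count: 1)
  Position 8: 'b' -> MATCH (count: 2)
Total occurrences of 'b': 2

2


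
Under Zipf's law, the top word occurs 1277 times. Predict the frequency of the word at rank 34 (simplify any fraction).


Zipf's law: freq(rank) = f1 / rank
f1 = 1277, rank = 34
freq = 1277 / 34
GCD(1277, 34) = 1
Simplified: 1277/34

1277/34


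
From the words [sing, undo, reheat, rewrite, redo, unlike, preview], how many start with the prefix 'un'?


Checking each word for prefix 'un':
  'sing' -> no (count: 0)
  'undo' -> YES, starts with 'un' (count: 1)
  'reheat' -> no (count: 1)
  'rewrite' -> no (count: 1)
  'redo' -> no (count: 1)
  'unlike' -> YES, starts with 'un' (count: 2)
  'preview' -> no (count: 2)
Total with prefix 'un': 2

2


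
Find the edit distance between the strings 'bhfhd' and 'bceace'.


Building DP table for s1='bhfhd' (len 5) and s2='bceace' (len 6):
       b  c  e  a  c  e
    0  1  2  3  4  5  6
  b 1  0  1  2  3  4  5
  h 2  1  1  2  3  4  5
  f 3  2  2  2  3  4  5
  h 4  3  3  3  3  4  5
  d 5  4  4  4  4  4  5
Edit distance = dp[5][6] = 5

5


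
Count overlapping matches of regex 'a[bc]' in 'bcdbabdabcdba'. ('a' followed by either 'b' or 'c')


Pattern: a[bc] means 'a' followed by either 'b' or 'c'.
Scanning 'bcdbabdabcdba' position-by-position:
  Pos 0: window 'bc' -> no
  Pos 1: window 'cd' -> no
  Pos 2: window 'db' -> no
  Pos 3: window 'ba' -> no
  Pos 4: window 'ab' -> MATCH
  Pos 5: window 'bd' -> no
  Pos 6: window 'da' -> no
  Pos 7: window 'ab' -> MATCH
  Pos 8: window 'bc' -> no
  Pos 9: window 'cd' -> no
  Pos 10: window 'db' -> no
  Pos 11: window 'ba' -> no
  Pos 12: window 'a' -> no
Total matches: 2

2


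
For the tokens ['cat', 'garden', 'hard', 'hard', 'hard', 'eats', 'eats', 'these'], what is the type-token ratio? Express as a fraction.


Tokens: 8
Unique types: ('cat', 'eats', 'garden', 'hard', 'these') = 5
TTR = 5/8
Already in lowest terms.

5/8


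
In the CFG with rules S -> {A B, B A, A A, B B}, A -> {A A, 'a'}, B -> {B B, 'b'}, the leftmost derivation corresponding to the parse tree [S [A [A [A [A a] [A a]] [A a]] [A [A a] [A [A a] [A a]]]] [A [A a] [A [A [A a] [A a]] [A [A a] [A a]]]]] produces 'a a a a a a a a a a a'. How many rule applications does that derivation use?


Every bracketed nonterminal node [X ...] in the tree is produced by exactly one rule application.
Reading the tree off as a leftmost derivation:
  Step 1: S  =>  A A   (applied S -> A A)
  Step 2: A A  =>  A A A   (applied A -> A A)
  Step 3: A A A  =>  A A A A   (applied A -> A A)
  Step 4: A A A A  =>  A A A A A   (applied A -> A A)
  Step 5: A A A A A  =>  a A A A A   (applied A -> a)
  Step 6: a A A A A  =>  a a A A A   (applied A -> a)
  Step 7: a a A A A  =>  a a a A A   (applied A -> a)
  Step 8: a a a A A  =>  a a a A A A   (applied A -> A A)
  Step 9: a a a A A A  =>  a a a a A A   (applied A -> a)
  Step 10: a a a a A A  =>  a a a a A A A   (applied A -> A A)
  Step 11: a a a a A A A  =>  a a a a a A A   (applied A -> a)
  Step 12: a a a a a A A  =>  a a a a a a A   (applied A -> a)
  Step 13: a a a a a a A  =>  a a a a a a A A   (applied A -> A A)
  Step 14: a a a a a a A A  =>  a a a a a a a A   (applied A -> a)
  Step 15: a a a a a a a A  =>  a a a a a a a A A   (applied A -> A A)
  Step 16: a a a a a a a A A  =>  a a a a a a a A A A   (applied A -> A A)
  Step 17: a a a a a a a A A A  =>  a a a a a a a a A A   (applied A -> a)
  Step 18: a a a a a a a a A A  =>  a a a a a a a a a A   (applied A -> a)
  Step 19: a a a a a a a a a A  =>  a a a a a a a a a A A   (applied A -> A A)
  Step 20: a a a a a a a a a A A  =>  a a a a a a a a a a A   (applied A -> a)
  Step 21: a a a a a a a a a a A  =>  a a a a a a a a a a a   (applied A -> a)
Final yield: a a a a a a a a a a a
Total rewrite steps: 21

21


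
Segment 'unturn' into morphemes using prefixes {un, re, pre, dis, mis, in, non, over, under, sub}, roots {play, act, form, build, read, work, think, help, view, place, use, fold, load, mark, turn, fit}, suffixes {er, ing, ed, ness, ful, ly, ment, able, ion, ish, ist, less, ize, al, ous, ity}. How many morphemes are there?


Segmenting 'unturn' against the inventory:
  'un' -> prefix (morpheme 1)
  'turn' -> root (morpheme 2)
Total morphemes: 2

2


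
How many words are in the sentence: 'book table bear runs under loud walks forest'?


Counting words by splitting on spaces:
  Word 1: 'book'
  Word 2: 'table'
  Word 3: 'bear'
  Word 4: 'runs'
  Word 5: 'under'
  Word 6: 'loud'
  Word 7: 'walks'
  Word 8: 'forest'
Total words: 8

8


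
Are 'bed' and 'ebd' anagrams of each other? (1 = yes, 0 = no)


Sort characters of 'bed': 'bde'
Sort characters of 'ebd': 'bde'
Sorted forms match -> they ARE anagrams
Result: 1

1


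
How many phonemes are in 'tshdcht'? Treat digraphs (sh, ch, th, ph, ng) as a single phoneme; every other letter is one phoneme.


Parsing 'tshdcht' greedily, digraphs first:
  't' -> consonant phoneme (phonemes so far: 1)
  'sh' -> digraph (1 consonant phoneme) (phonemes so far: 2)
  'd' -> consonant phoneme (phonemes so far: 3)
  'ch' -> digraph (1 consonant phoneme) (phonemes so far: 4)
  't' -> consonant phoneme (phonemes so far: 5)
Total phonemes: 5

5


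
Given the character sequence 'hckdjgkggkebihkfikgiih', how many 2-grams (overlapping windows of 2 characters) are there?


String 'hckdjgkggkebihkfikgiih' has length L = 22.
Number of overlapping n-grams = L - n + 1
Substituting: 22 - 2 + 1 = 21

21


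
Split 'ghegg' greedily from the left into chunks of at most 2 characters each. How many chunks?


'ghegg' has 5 characters.
Chunking with max size 2:
  Chunk 1: 'gh' (positions 0-1)
  Chunk 2: 'eg' (positions 2-3)
  Chunk 3: 'g' (positions 4-4)
Total chunks: ceil(5 / 2) = 3

3


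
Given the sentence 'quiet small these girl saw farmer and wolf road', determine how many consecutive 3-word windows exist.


Word trigrams from [9] words:
  Trigram 1: (quiet small these)
  Trigram 2: (small these girl)
  Trigram 3: (these girl saw)
  Trigram 4: (girl saw farmer)
  Trigram 5: (saw farmer and)
  Trigram 6: (farmer and wolf)
  Trigram 7: (and wolf road)
Total word trigrams: 9 - 2 = 7

7


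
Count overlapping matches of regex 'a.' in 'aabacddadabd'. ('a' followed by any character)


Pattern: a. means 'a' followed by any character.
Scanning 'aabacddadabd' position-by-position:
  Pos 0: window 'aa' -> MATCH
  Pos 1: window 'ab' -> MATCH
  Pos 2: window 'ba' -> no
  Pos 3: window 'ac' -> MATCH
  Pos 4: window 'cd' -> no
  Pos 5: window 'dd' -> no
  Pos 6: window 'da' -> no
  Pos 7: window 'ad' -> MATCH
  Pos 8: window 'da' -> no
  Pos 9: window 'ab' -> MATCH
  Pos 10: window 'bd' -> no
  Pos 11: window 'd' -> no
Total matches: 5

5


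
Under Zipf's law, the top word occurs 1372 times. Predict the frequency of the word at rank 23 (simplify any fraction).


Zipf's law: freq(rank) = f1 / rank
f1 = 1372, rank = 23
freq = 1372 / 23
GCD(1372, 23) = 1
Simplified: 1372/23

1372/23


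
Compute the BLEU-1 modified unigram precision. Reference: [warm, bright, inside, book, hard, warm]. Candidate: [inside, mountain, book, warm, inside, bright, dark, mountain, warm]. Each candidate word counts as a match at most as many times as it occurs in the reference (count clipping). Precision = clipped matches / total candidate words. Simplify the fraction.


Reference word counts: {'book': 1, 'bright': 1, 'hard': 1, 'inside': 1, 'warm': 2}
Checking each candidate word (with clipping):
  'inside' -> in reference (ref count 1, used 1/1) -> match (matches: 1)
  'mountain' -> not in reference -> no match (matches: 1)
  'book' -> in reference (ref count 1, used 1/1) -> match (matches: 2)
  'warm' -> in reference (ref count 2, used 1/2) -> match (matches: 3)
  'inside' -> ref count 1 already used up (1/1) -> clipped, no match (matches: 3)
  'bright' -> in reference (ref count 1, used 1/1) -> match (matches: 4)
  'dark' -> not in reference -> no match (matches: 4)
  'mountain' -> not in reference -> no match (matches: 4)
  'warm' -> in reference (ref count 2, used 2/2) -> match (matches: 5)
Clipped matches: 5, Candidate length: 9
Precision = 5/9

5/9


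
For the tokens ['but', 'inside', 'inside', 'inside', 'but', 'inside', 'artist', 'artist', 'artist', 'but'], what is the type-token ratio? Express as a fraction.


Tokens: 10
Unique types: ('artist', 'but', 'inside') = 3
TTR = 3/10
Already in lowest terms.

3/10


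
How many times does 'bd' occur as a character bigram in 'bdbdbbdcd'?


Scanning 'bdbdbbdcd' for bigram 'bd':
  Position 0: 'bd' -> MATCH
  Position 1: 'db' -> no
  Position 2: 'bd' -> MATCH
  Position 3: 'db' -> no
  Position 4: 'bb' -> no
  Position 5: 'bd' -> MATCH
  Position 6: 'dc' -> no
  Position 7: 'cd' -> no
Total matches: 3

3


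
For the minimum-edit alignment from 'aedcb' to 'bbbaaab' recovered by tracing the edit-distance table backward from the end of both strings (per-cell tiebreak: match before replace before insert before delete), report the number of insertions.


Edit distance = 6. Backtracking from cell (5, 7) with preference match > replace > insert > delete,
then listing the resulting alignment 'aedcb' -> 'bbbaaab' left to right:
  Step 1: insert 'b' [insertion #1]
  Step 2: insert 'b' [insertion #2]
  Step 3: replace a->b
  Step 4: replace e->a
  Step 5: replace d->a
  Step 6: replace c->a
  Step 7: keep 'b'
Total insertions: 2

2


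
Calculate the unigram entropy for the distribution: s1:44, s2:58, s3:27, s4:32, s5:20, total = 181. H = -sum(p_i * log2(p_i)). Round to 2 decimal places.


Computing entropy H = -sum(p_i * log2(p_i)):
  s1: p = 44/181 = 0.2431, -p*log2(p) = 0.4960
  s2: p = 58/181 = 0.3204, -p*log2(p) = 0.5261
  s3: p = 27/181 = 0.1492, -p*log2(p) = 0.4095
  s4: p = 32/181 = 0.1768, -p*log2(p) = 0.4420
  s5: p = 20/181 = 0.1105, -p*log2(p) = 0.3512
H = sum of terms = 2.2248
Rounded to 2 decimals: 2.22

2.22


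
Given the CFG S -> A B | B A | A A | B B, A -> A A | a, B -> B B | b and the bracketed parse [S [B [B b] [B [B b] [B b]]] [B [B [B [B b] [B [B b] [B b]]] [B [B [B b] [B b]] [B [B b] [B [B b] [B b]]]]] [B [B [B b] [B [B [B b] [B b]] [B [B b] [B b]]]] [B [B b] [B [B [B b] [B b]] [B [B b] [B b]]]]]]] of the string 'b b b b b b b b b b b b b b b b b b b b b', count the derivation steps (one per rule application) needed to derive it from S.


Every bracketed nonterminal node [X ...] in the tree is produced by exactly one rule application.
Reading the tree off as a leftmost derivation:
  Step 1: S  =>  B B   (applied S -> B B)
  Step 2: B B  =>  B B B   (applied B -> B B)
  Step 3: B B B  =>  b B B   (applied B -> b)
  Step 4: b B B  =>  b B B B   (applied B -> B B)
  Step 5: b B B B  =>  b b B B   (applied B -> b)
  Step 6: b b B B  =>  b b b B   (applied B -> b)
  Step 7: b b b B  =>  b b b B B   (applied B -> B B)
  Step 8: b b b B B  =>  b b b B B B   (applied B -> B B)
  Step 9: b b b B B B  =>  b b b B B B B   (applied B -> B B)
  Step 10: b b b B B B B  =>  b b b b B B B   (applied B -> b)
  Step 11: b b b b B B B  =>  b b b b B B B B   (applied B -> B B)
  Step 12: b b b b B B B B  =>  b b b b b B B B   (applied B -> b)
  Step 13: b b b b b B B B  =>  b b b b b b B B   (applied B -> b)
  Step 14: b b b b b b B B  =>  b b b b b b B B B   (applied B -> B B)
  Step 15: b b b b b b B B B  =>  b b b b b b B B B B   (applied B -> B B)
  Step 16: b b b b b b B B B B  =>  b b b b b b b B B B   (applied B -> b)
  Step 17: b b b b b b b B B B  =>  b b b b b b b b B B   (applied B -> b)
  Step 18: b b b b b b b b B B  =>  b b b b b b b b B B B   (applied B -> B B)
  Step 19: b b b b b b b b B B B  =>  b b b b b b b b b B B   (applied B -> b)
  Step 20: b b b b b b b b b B B  =>  b b b b b b b b b B B B   (applied B -> B B)
  Step 21: b b b b b b b b b B B B  =>  b b b b b b b b b b B B   (applied B -> b)
  Step 22: b b b b b b b b b b B B  =>  b b b b b b b b b b b B   (applied B -> b)
  Step 23: b b b b b b b b b b b B  =>  b b b b b b b b b b b B B   (applied B -> B B)
  Step 24: b b b b b b b b b b b B B  =>  b b b b b b b b b b b B B B   (applied B -> B B)
  Step 25: b b b b b b b b b b b B B B  =>  b b b b b b b b b b b b B B   (applied B -> b)
  Step 26: b b b b b b b b b b b b B B  =>  b b b b b b b b b b b b B B B   (applied B -> B B)
  Step 27: b b b b b b b b b b b b B B B  =>  b b b b b b b b b b b b B B B B   (applied B -> B B)
  Step 28: b b b b b b b b b b b b B B B B  =>  b b b b b b b b b b b b b B B B   (applied B -> b)
  Step 29: b b b b b b b b b b b b b B B B  =>  b b b b b b b b b b b b b b B B   (applied B -> b)
  Step 30: b b b b b b b b b b b b b b B B  =>  b b b b b b b b b b b b b b B B B   (applied B -> B B)
  Step 31: b b b b b b b b b b b b b b B B B  =>  b b b b b b b b b b b b b b b B B   (applied B -> b)
  Step 32: b b b b b b b b b b b b b b b B B  =>  b b b b b b b b b b b b b b b b B   (applied B -> b)
  Step 33: b b b b b b b b b b b b b b b b B  =>  b b b b b b b b b b b b b b b b B B   (applied B -> B B)
  Step 34: b b b b b b b b b b b b b b b b B B  =>  b b b b b b b b b b b b b b b b b B   (applied B -> b)
  Step 35: b b b b b b b b b b b b b b b b b B  =>  b b b b b b b b b b b b b b b b b B B   (applied B -> B B)
  Step 36: b b b b b b b b b b b b b b b b b B B  =>  b b b b b b b b b b b b b b b b b B B B   (applied B -> B B)
  Step 37: b b b b b b b b b b b b b b b b b B B B  =>  b b b b b b b b b b b b b b b b b b B B   (applied B -> b)
  Step 38: b b b b b b b b b b b b b b b b b b B B  =>  b b b b b b b b b b b b b b b b b b b B   (applied B -> b)
  Step 39: b b b b b b b b b b b b b b b b b b b B  =>  b b b b b b b b b b b b b b b b b b b B B   (applied B -> B B)
  Step 40: b b b b b b b b b b b b b b b b b b b B B  =>  b b b b b b b b b b b b b b b b b b b b B   (applied B -> b)
  Step 41: b b b b b b b b b b b b b b b b b b b b B  =>  b b b b b b b b b b b b b b b b b b b b b   (applied B -> b)
Final yield: b b b b b b b b b b b b b b b b b b b b b
Total rewrite steps: 41

41
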